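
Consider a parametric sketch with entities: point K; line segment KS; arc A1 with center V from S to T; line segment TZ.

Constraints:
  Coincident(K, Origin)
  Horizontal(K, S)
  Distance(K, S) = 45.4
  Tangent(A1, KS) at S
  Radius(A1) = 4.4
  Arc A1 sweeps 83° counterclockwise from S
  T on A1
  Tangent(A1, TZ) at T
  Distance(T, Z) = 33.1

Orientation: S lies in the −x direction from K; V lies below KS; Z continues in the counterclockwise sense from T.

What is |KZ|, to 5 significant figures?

65.136

K is at the origin; KS is horizontal with |KS| = 45.4 and S on the −x side, so S = (-45.400, 0.0000). The tangent condition forces VS to be normal to KS, so V = S + (0, -4.4) = (-45.400, -4.4000). On A1, S sits at bearing 90° from V; an 83° counterclockwise sweep puts T at bearing 173°, so T = V + 4.4·(cos 173°, sin 173°) = (-49.767, -3.8638). Tangency of A1 to TZ means the radius VT is perpendicular to TZ, so TZ runs along (−sin 173°, cos 173°); with |TZ| = 33.1, Z = (-53.801, -36.717). Then |KZ| = |Z − K| = 65.136.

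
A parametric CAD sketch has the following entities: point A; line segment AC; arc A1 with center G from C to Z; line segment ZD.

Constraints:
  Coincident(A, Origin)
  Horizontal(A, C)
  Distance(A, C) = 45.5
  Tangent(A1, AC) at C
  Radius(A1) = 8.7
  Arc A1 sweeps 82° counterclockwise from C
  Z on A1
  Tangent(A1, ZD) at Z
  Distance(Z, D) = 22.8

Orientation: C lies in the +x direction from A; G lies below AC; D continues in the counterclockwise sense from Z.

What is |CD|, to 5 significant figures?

32.296

A is at the origin; AC is horizontal with |AC| = 45.5 and C on the +x side, so C = (45.500, 0.0000). A1 meets AC tangentially, so GC is at right angles to AC, so G = C + (0, -8.7) = (45.500, -8.7000). On A1, C sits at bearing 90° from G; an 82° counterclockwise sweep puts Z at bearing 172°, so Z = G + 8.7·(cos 172°, sin 172°) = (36.885, -7.4892). Tangency of A1 to ZD means the radius GZ is perpendicular to ZD, so ZD runs along (−sin 172°, cos 172°); with |ZD| = 22.8, D = (33.712, -30.067). Then |CD| = |D − C| = 32.296.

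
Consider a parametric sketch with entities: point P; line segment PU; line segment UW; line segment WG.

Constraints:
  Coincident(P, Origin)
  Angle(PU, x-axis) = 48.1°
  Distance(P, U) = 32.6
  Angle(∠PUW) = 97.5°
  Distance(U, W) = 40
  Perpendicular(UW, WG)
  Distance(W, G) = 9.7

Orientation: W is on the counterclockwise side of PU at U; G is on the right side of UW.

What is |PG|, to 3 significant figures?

61.0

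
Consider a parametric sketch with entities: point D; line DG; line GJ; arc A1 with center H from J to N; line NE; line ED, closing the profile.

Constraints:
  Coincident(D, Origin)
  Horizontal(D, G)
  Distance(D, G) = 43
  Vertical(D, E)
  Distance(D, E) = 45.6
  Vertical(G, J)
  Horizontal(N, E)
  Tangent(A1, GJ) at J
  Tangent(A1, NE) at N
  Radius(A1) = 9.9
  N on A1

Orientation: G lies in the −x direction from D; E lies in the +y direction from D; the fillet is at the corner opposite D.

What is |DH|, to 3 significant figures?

48.7

DE is vertical with |DE| = 45.6 and E on the +y side, so E = (0.00, 45.6). The virtual corner opposite D is at (-43.0, 45.6). Since A1 is tangent to GJ there, HJ ⟂ GJ and A1 meets NE tangentially, so HN is at right angles to NE, with radius 9.9, so the center H sits 9.9 in from both sides at H = (-33.1, 35.7). Then |DH| = |H − D| = 48.7.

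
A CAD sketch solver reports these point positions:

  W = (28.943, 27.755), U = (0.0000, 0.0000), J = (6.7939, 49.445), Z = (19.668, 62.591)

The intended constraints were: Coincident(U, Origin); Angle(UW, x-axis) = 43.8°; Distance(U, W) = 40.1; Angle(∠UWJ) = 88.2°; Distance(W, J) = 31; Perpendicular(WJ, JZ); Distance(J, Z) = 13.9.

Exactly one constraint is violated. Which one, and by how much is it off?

Distance(J, Z) = 13.9 — off by 4.50.

U = (0.00, 0.00) ✓; UW at 43.80° ✓; |UW| = 40.10 ✓; ∠UWJ = 88.20° ✓; |WJ| = 31.00 ✓; ∠(WJ, JZ) = 90.00° ✓; |JZ| = 18.40 ✗.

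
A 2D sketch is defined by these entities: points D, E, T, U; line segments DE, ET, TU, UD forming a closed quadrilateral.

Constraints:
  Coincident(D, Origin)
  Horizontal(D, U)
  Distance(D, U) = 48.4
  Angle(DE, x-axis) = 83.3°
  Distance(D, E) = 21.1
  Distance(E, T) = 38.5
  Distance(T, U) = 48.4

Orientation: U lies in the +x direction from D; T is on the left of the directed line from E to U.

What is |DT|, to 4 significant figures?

55.72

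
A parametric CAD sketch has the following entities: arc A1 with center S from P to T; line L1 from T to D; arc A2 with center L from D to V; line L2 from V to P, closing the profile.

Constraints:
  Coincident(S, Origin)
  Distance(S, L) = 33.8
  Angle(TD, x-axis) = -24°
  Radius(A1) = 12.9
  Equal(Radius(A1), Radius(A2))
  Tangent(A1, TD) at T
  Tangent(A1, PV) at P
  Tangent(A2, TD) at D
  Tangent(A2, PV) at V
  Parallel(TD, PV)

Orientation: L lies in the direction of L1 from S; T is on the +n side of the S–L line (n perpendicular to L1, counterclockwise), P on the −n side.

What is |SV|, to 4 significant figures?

36.18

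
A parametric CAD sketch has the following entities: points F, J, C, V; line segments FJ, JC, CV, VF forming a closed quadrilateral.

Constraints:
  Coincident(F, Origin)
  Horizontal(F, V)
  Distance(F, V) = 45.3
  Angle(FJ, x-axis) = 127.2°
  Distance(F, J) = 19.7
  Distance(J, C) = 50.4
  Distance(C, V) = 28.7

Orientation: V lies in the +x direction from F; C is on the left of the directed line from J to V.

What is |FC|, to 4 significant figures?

46.17

F is at the origin; F and V share the same y with |FV| = 45.3 and V in +x, so V = (45.3, 0). FJ runs at 127.2° with |FJ| = 19.7, so J = (-11.91, 15.69). C is determined by |JC| = 50.4 and |CV| = 28.7 together: it lies at the intersection of circle(J, 50.4) and circle(V, 28.7). With |JV| = 59.32, the foot of the radical line on JV is 44.13 from J and the perpendicular offset is √(50.4² − 44.13²) = 24.35. Taking the left-of-JV solution: C = (37.09, 27.50).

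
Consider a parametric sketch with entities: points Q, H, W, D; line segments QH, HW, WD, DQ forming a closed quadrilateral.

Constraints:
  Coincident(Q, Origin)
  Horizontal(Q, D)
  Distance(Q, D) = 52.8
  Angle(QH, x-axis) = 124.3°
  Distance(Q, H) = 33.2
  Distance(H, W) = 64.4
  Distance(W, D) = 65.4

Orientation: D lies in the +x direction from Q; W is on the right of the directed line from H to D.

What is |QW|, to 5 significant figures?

34.992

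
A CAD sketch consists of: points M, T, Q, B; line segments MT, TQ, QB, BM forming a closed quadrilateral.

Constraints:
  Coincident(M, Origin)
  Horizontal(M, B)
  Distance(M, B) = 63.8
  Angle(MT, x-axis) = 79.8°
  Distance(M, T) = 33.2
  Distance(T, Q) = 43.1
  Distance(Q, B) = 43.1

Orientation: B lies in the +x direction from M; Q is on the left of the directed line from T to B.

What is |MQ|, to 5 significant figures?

62.865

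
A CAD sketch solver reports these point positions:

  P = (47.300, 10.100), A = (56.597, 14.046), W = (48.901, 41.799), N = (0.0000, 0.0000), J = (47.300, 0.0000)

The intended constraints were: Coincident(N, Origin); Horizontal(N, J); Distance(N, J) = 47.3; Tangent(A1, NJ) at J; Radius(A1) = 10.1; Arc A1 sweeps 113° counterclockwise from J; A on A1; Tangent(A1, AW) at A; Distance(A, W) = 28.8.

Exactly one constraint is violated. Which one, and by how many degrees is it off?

Tangent(A1, AW) at A — off by 7.50°.

N = (0.00, 0.00) ✓; N.y = 0.00, J.y = 0.00 ✓; |NJ| = 47.30 ✓; ∠(PJ, JN) = 90.00° ✓; |PJ| = 10.10 ✓; bearing(P→A) − bearing(P→J) = 113.0° ✓; |PA| = 10.10 ✓; ∠(PA, AW) = 97.50° ✗; |AW| = 28.80 ✓.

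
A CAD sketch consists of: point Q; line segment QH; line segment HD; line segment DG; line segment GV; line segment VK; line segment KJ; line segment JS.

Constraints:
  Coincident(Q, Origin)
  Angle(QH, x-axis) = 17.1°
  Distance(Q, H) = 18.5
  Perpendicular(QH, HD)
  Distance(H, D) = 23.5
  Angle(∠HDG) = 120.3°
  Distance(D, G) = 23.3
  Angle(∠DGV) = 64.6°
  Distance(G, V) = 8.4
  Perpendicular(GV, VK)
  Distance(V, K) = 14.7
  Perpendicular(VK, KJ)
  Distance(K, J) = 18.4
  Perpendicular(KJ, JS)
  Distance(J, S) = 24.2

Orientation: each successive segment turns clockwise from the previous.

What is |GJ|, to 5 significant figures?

17.779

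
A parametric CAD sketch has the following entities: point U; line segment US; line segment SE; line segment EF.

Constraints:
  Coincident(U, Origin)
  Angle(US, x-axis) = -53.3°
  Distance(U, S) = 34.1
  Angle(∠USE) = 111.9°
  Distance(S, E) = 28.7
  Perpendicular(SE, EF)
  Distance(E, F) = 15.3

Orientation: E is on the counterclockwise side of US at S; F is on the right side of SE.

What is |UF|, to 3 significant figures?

62.6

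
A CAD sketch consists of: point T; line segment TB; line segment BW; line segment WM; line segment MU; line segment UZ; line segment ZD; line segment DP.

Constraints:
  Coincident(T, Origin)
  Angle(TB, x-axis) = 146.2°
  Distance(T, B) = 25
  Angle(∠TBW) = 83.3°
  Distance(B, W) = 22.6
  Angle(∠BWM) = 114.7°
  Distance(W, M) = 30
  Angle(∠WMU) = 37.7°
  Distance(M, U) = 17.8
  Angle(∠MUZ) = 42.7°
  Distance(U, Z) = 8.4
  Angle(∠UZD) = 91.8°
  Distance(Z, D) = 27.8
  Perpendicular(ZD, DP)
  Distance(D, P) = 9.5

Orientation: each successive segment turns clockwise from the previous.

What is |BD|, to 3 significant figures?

56.1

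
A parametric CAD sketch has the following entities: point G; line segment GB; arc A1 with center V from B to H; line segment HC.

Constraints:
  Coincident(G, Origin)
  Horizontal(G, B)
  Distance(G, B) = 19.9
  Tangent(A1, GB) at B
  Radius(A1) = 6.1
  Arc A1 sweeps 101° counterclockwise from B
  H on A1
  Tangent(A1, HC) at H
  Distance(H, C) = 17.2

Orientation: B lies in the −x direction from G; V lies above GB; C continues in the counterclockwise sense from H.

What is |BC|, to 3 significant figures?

24.3

G is at the origin; GB is horizontal with |GB| = 19.9 and B on the −x side, so B = (-19.9, 0.00). The tangent condition forces VB to be normal to GB, so V = B + (0, 6.1) = (-19.9, 6.10). On A1, B sits at bearing -90° from V; a 101° counterclockwise sweep puts H at bearing 11°, so H = V + 6.1·(cos 11°, sin 11°) = (-13.9, 7.26). Since A1 is tangent to HC there, VH ⟂ HC, so HC runs along (−sin 11°, cos 11°); with |HC| = 17.2, C = (-17.2, 24.1). Then |BC| = |C − B| = 24.3.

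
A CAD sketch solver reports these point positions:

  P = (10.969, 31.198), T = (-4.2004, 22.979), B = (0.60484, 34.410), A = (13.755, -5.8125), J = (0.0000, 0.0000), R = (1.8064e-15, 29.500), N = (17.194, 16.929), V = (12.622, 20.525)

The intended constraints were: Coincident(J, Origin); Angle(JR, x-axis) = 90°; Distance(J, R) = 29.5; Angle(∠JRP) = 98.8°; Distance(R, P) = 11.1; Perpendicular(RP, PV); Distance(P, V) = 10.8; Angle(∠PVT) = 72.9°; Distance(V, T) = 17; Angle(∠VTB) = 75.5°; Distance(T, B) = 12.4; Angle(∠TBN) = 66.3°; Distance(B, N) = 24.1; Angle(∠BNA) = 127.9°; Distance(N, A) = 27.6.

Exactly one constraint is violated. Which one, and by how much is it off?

Distance(N, A) = 27.6 — off by 4.60.

J = (0.00, 0.00) ✓; JR at 90.00° ✓; |JR| = 29.50 ✓; ∠JRP = 98.80° ✓; |RP| = 11.10 ✓; ∠(RP, PV) = 90.00° ✓; |PV| = 10.80 ✓; ∠PVT = 72.90° ✓; |VT| = 17.00 ✓; ∠VTB = 75.50° ✓; |TB| = 12.40 ✓; ∠TBN = 66.30° ✓; |BN| = 24.10 ✓; ∠BNA = 127.9° ✓; |NA| = 23.00 ✗.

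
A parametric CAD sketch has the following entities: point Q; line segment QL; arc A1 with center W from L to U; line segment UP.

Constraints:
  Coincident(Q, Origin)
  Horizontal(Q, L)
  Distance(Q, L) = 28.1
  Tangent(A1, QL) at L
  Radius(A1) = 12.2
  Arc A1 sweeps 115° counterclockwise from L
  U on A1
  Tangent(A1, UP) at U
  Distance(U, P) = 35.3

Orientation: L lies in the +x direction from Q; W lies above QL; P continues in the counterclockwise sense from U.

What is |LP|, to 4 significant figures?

49.50

Q is at the origin; Q and L share the same y with |QL| = 28.1 and L on the +x side, so L = (28.10, 0.000). The tangent condition forces WL to be normal to QL, so W = L + (0, 12.2) = (28.10, 12.20). On A1, L sits at bearing -90° from W; a 115° counterclockwise sweep puts U at bearing 25°, so U = W + 12.2·(cos 25°, sin 25°) = (39.16, 17.36). Since A1 is tangent to UP there, WU ⟂ UP, so UP runs along (−sin 25°, cos 25°); with |UP| = 35.3, P = (24.24, 49.35). Then |LP| = |P − L| = 49.50.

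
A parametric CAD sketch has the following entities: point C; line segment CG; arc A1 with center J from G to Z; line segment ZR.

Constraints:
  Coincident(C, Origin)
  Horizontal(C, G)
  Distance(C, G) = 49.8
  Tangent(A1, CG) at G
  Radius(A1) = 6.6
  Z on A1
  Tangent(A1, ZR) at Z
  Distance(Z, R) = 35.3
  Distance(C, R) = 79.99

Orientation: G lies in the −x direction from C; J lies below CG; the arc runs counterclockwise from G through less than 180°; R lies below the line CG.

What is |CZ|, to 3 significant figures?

55.8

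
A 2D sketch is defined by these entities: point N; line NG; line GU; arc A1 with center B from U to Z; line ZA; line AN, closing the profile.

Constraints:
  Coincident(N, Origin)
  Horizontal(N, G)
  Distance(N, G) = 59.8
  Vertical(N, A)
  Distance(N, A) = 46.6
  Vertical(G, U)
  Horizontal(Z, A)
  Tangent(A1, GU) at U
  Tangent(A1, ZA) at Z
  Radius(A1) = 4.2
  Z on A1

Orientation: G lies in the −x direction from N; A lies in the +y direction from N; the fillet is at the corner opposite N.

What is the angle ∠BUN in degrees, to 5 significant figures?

35.338°

N is at the origin; N and G share the same y with |NG| = 59.8 and G on the −x side, so G = (-59.800, 0.0000). NA is vertical with |NA| = 46.6 and A on the +y side, so A = (0.0000, 46.600). The virtual corner opposite N is at (-59.800, 46.600). Since A1 is tangent to GU there, BU ⟂ GU and since A1 is tangent to ZA there, BZ ⟂ ZA, with radius 4.2, so the center B sits 4.2 in from both sides at B = (-55.600, 42.400). That places the tangent points at U = (-59.800, 42.400) on GU and Z = (-55.600, 46.600) on ZA. Then cos ∠BUN = UB·UN / (|UB||UN|), giving 35.338°.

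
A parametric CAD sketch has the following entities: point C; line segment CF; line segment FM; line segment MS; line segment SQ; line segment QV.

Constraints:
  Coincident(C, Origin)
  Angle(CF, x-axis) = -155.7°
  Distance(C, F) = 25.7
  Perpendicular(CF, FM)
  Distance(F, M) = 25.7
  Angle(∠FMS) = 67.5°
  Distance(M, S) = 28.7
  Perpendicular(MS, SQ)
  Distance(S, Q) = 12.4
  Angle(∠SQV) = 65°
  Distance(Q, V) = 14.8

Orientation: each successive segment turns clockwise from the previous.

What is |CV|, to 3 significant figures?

19.9

MS ⟂ SQ, so SQ runs at -88.2°; with |SQ| = 12.4, Q = (-4.92, 1.35). ∠SQV = 65.0° gives QV at 157° from the x-axis; with |QV| = 14.8, V = (-18.5, 7.19). Then |CV| = |V − C| = 19.9.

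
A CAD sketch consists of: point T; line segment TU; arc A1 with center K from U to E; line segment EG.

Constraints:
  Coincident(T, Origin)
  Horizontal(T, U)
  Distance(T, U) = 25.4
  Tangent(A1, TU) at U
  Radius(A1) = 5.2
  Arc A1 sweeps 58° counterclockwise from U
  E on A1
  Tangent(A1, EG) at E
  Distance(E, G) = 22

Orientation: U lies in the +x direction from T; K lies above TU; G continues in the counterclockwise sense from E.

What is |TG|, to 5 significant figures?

46.528

On A1, U sits at bearing -90° from K; a 58° counterclockwise sweep puts E at bearing -32°, so E = K + 5.2·(cos -32°, sin -32°) = (29.810, 2.4444). Since A1 is tangent to EG there, KE ⟂ EG, so EG runs along (−sin -32°, cos -32°); with |EG| = 22.0, G = (41.468, 21.101). Then |TG| = |G − T| = 46.528.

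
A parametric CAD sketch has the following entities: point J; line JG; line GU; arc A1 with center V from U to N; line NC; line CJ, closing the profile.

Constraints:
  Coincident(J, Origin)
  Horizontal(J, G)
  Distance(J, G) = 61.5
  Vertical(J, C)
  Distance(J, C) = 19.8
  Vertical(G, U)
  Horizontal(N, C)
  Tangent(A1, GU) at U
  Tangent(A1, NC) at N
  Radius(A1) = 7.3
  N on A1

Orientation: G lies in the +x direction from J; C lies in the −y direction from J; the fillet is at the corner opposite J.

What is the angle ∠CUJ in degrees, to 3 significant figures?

18.3°

J is at the origin; J and G share the same y with |JG| = 61.5 and G on the +x side, so G = (61.5, 0.00). JC is vertical with |JC| = 19.8 and C on the −y side, so C = (0.00, -19.8). The virtual corner opposite J is at (61.5, -19.8). Since A1 is tangent to GU there, VU ⟂ GU and A1 meets NC tangentially, so VN is at right angles to NC, with radius 7.3, so the center V sits 7.3 in from both sides at V = (54.2, -12.5). That places the tangent points at U = (61.5, -12.5) on GU and N = (54.2, -19.8) on NC. Then cos ∠CUJ = UC·UJ / (|UC||UJ|), giving 18.3°.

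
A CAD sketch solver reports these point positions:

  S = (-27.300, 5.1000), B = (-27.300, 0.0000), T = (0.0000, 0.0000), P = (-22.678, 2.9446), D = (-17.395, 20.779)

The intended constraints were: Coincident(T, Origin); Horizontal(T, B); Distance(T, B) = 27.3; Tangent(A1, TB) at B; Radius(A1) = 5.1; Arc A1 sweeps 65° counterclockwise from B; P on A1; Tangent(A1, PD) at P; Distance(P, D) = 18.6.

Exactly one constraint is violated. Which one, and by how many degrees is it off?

Tangent(A1, PD) at P — off by 8.50°.

T = (0.00, 0.00) ✓; T.y = 0.00, B.y = 0.00 ✓; |TB| = 27.30 ✓; ∠(SB, BT) = 90.00° ✓; |SB| = 5.100 ✓; bearing(S→P) − bearing(S→B) = 65.00° ✓; |SP| = 5.100 ✓; ∠(SP, PD) = 81.50° ✗; |PD| = 18.60 ✓.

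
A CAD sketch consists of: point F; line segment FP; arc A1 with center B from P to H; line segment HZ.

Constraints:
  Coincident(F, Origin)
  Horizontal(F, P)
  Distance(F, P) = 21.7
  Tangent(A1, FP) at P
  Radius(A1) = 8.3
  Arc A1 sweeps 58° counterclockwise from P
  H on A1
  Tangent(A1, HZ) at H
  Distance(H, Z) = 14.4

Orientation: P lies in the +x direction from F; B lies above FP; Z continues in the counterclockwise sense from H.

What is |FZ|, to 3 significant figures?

39.8

On A1, P sits at bearing -90° from B; a 58° counterclockwise sweep puts H at bearing -32°, so H = B + 8.3·(cos -32°, sin -32°) = (28.7, 3.90). Since A1 is tangent to HZ there, BH ⟂ HZ, so HZ runs along (−sin -32°, cos -32°); with |HZ| = 14.4, Z = (36.4, 16.1). Then |FZ| = |Z − F| = 39.8.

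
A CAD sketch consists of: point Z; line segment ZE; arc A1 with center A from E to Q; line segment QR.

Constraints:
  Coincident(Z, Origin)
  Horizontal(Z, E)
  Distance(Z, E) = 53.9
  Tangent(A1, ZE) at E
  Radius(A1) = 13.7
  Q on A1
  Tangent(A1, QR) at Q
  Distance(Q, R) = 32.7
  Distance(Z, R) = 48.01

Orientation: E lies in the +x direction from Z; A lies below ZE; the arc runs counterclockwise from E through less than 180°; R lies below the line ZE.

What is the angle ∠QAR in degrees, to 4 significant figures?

67.27°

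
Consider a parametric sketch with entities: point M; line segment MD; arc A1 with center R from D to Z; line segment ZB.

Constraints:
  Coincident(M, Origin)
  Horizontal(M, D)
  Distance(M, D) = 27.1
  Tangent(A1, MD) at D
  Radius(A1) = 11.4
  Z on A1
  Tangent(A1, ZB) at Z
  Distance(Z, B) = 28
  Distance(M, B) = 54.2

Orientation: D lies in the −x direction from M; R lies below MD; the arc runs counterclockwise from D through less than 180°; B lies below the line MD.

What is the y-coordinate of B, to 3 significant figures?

-40.2

M is at the origin; MD is horizontal with |MD| = 27.1 and D on the −x side, so D = (-27.1, 0.00). Tangency of A1 to MD means the radius RD is perpendicular to MD, so R = D + (0, -11.4) = (-27.1, -11.4). Since RZ ⟂ ZB (tangency), |RB| = √(11.4² + 28.0²) = 30.2 regardless of where Z sits on A1. So B lies on both circle(M, 54.2) and circle(R, 30.2); the below-MD intersection is B = (-36.4, -40.2). Z is the foot of the tangent from B: Z = (-38.5, -12.2).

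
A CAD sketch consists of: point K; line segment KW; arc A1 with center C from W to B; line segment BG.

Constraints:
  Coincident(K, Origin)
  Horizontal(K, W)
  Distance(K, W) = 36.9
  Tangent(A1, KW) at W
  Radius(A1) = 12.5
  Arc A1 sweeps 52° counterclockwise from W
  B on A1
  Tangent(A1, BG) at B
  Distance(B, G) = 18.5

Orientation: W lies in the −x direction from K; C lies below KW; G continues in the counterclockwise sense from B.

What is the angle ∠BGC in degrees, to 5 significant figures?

34.046°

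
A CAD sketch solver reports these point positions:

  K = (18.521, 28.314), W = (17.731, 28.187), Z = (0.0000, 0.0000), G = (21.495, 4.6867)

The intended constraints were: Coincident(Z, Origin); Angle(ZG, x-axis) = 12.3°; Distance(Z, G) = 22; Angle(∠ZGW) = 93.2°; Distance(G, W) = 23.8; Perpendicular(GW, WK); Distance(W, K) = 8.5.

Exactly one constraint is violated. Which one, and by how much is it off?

Distance(W, K) = 8.5 — off by 7.70.

Z = (0.00, 0.00) ✓; ZG at 12.30° ✓; |ZG| = 22.00 ✓; ∠ZGW = 93.20° ✓; |GW| = 23.80 ✓; ∠(GW, WK) = 89.97° ✓; |WK| = 0.8001 ✗.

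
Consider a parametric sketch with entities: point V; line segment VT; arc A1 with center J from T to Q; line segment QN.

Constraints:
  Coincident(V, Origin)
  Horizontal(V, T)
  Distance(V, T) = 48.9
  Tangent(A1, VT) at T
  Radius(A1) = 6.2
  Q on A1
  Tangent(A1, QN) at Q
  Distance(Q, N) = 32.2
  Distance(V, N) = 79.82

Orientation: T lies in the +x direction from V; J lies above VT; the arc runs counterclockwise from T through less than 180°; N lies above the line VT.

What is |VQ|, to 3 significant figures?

53.4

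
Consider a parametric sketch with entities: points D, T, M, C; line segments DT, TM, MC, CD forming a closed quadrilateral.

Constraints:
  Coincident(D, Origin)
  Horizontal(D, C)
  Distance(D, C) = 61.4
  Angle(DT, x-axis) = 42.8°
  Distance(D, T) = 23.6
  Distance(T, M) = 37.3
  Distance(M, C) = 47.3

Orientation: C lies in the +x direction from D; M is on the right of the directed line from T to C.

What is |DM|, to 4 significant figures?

28.57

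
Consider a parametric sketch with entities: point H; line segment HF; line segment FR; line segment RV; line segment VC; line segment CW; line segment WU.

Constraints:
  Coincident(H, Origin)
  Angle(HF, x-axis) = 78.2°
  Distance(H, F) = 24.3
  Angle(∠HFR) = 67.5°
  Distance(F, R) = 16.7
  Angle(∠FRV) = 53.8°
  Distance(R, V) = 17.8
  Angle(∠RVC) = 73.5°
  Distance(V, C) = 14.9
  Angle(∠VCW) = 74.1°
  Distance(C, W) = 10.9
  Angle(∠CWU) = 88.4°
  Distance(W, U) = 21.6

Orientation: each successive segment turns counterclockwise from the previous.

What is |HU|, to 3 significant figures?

6.42

H is at the origin; HF runs at 78.2° with length 24.3, so F = (4.97, 23.8). ∠HFR = 67.5° gives FR at -169° from the x-axis; with |FR| = 16.7, R = (-11.4, 20.7). ∠FRV = 53.8° gives RV at -43.1° from the x-axis; with |RV| = 17.8, V = (1.56, 8.52). ∠RVC = 73.5° gives VC at 63.4° from the x-axis; with |VC| = 14.9, C = (8.23, 21.8). ∠VCW = 74.1° gives CW at 169° from the x-axis; with |CW| = 10.9, W = (-2.48, 23.9). ∠CWU = 88.4° gives WU at -99.1° from the x-axis; with |WU| = 21.6, U = (-5.90, 2.54). Then |HU| = |U − H| = 6.42.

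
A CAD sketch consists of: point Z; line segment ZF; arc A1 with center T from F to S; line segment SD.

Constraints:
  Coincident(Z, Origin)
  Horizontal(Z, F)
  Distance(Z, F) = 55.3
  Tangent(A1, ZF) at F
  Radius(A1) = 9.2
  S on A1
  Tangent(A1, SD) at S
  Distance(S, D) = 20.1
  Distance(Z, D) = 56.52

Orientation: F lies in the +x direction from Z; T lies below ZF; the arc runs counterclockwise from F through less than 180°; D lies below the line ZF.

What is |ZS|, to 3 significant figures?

47.2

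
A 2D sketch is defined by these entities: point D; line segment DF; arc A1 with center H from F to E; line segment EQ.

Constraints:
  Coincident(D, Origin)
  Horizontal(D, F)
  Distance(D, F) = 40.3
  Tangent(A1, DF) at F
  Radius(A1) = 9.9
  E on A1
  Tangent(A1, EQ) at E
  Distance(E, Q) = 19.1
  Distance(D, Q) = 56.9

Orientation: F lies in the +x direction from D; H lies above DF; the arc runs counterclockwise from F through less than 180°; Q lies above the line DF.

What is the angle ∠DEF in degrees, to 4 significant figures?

35.41°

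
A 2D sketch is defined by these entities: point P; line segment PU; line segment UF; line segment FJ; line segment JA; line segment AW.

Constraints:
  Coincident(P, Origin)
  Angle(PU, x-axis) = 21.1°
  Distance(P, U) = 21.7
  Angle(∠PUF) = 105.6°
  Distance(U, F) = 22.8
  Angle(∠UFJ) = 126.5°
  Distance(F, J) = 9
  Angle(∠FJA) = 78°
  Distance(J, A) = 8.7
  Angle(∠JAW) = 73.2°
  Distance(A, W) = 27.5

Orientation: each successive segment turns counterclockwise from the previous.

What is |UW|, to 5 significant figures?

23.308

P is at the origin; PU runs at 21.1° with length 21.7, so U = (20.245, 7.8119). ∠PUF = 105.6° gives UF at 95.500° from the x-axis; with |UF| = 22.8, F = (18.060, 30.507). ∠UFJ = 126.5° gives FJ at 149.00° from the x-axis; with |FJ| = 9.0, J = (10.345, 35.142). ∠FJA = 78.0° gives JA at -109.00° from the x-axis; with |JA| = 8.7, A = (7.5129, 26.916). ∠JAW = 73.2° gives AW at -2.2000° from the x-axis; with |AW| = 27.5, W = (34.993, 25.861). Then |UW| = |W − U| = 23.308.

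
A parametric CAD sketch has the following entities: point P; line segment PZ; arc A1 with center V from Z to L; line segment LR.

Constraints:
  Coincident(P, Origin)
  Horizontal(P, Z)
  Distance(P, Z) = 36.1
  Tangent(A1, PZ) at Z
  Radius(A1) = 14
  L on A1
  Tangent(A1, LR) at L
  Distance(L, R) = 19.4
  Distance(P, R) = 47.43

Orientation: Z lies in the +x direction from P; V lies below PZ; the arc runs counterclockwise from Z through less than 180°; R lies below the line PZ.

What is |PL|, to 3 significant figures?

29.7

P is at the origin; PZ is horizontal with |PZ| = 36.1 and Z on the +x side, so Z = (36.1, 0.00). Tangency of A1 to PZ means the radius VZ is perpendicular to PZ, so V = Z + (0, -14) = (36.1, -14.0). Since VL ⟂ LR (tangency), |VR| = √(14.0² + 19.4²) = 23.9 regardless of where L sits on A1. So R lies on both circle(P, 47.43) and circle(V, 23.9); the below-PZ intersection is R = (29.6, -37.0). L is the foot of the tangent from R: L = (23.0, -18.8).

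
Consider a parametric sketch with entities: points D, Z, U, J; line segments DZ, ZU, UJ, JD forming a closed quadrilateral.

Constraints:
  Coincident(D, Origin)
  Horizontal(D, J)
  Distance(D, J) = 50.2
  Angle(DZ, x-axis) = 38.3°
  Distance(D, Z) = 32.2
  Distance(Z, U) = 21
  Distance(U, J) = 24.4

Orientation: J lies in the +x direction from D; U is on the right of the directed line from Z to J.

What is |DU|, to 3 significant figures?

25.8

Checks: |ZU| = 21.00 ✓; |UJ| = 24.40 ✓.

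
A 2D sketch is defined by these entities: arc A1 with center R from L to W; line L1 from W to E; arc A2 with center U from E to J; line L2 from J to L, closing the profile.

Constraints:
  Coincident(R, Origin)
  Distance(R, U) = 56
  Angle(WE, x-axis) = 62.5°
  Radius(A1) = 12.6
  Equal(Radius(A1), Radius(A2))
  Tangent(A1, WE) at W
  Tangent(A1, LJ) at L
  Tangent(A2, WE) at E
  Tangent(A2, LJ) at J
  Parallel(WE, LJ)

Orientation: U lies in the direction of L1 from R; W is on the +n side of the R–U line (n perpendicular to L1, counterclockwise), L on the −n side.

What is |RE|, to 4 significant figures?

57.40

The slot axis is L1's direction at 62.5°, so u = (cos 62.5°, sin 62.5°) = (0.4617, 0.8870) and n = (−sin 62.5°, cos 62.5°) = (-0.8870, 0.4617). R is at the origin and U lies 56.0 along u from R, so U = 56.0·u = (25.86, 49.67). Tangency of A1 to both parallel lines with radius 12.6 puts W and L at R ± 12.6·n: W = (-11.18, 5.818), L = (11.18, -5.818). Equal radii place E and J the same way about U: E = U + 12.6·n = (14.68, 55.49), J = U − 12.6·n = (37.03, 43.85). Then |RE| = |E − R| = 57.40.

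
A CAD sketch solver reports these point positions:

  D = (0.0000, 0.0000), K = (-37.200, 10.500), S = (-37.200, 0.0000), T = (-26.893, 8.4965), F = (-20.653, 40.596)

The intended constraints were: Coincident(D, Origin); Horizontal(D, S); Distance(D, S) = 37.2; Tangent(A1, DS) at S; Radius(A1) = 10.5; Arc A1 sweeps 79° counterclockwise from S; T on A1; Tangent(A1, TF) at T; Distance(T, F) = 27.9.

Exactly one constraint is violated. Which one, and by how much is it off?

Distance(T, F) = 27.9 — off by 4.80.

D = (0.00, 0.00) ✓; D.y = 0.00, S.y = 0.00 ✓; |DS| = 37.20 ✓; ∠(KS, SD) = 90.00° ✓; |KS| = 10.50 ✓; bearing(K→T) − bearing(K→S) = 79.00° ✓; |KT| = 10.50 ✓; ∠(KT, TF) = 90.00° ✓; |TF| = 32.70 ✗.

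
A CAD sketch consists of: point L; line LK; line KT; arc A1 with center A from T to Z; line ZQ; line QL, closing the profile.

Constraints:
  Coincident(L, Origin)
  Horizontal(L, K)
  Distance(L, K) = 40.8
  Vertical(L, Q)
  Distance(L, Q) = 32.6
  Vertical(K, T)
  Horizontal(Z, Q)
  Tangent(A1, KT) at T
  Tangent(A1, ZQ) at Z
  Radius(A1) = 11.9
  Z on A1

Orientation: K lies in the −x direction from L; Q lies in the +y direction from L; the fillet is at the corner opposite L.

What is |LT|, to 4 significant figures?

45.75

L is at the origin; L and K share the same y with |LK| = 40.8 and K on the −x side, so K = (-40.80, 0.000). LQ is vertical with |LQ| = 32.6 and Q on the +y side, so Q = (0.000, 32.60). The virtual corner opposite L is at (-40.80, 32.60). Tangency of A1 to KT means the radius AT is perpendicular to KT and tangency of A1 to ZQ means the radius AZ is perpendicular to ZQ, with radius 11.9, so the center A sits 11.9 in from both sides at A = (-28.90, 20.70). That places the tangent points at T = (-40.80, 20.70) on KT and Z = (-28.90, 32.60) on ZQ. Then |LT| = |T − L| = 45.75.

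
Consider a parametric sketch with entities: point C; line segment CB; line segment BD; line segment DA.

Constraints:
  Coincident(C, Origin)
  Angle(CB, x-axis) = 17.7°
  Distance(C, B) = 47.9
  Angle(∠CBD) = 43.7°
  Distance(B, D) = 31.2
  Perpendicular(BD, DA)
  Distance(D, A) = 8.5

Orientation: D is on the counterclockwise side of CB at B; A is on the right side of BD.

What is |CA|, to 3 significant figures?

41.7

C is at the origin; CB runs at 17.7° with length 47.9, so B = 47.9·(cos 17.7°, sin 17.7°) = (45.6, 14.6). ∠CBD = 43.7°, so BD runs at 17.7° + (180° − 43.7°) = 154° from the x-axis; with |BD| = 31.2, D = B + 31.2·(cos 154°, sin 154°) = (17.6, 28.2). BD ⟂ DA; with |DA| = 8.5 on the right of BD, A = D + 8.5·(0.438, 0.899) = (21.3, 35.9). Then |CA| = |A − C| = 41.7.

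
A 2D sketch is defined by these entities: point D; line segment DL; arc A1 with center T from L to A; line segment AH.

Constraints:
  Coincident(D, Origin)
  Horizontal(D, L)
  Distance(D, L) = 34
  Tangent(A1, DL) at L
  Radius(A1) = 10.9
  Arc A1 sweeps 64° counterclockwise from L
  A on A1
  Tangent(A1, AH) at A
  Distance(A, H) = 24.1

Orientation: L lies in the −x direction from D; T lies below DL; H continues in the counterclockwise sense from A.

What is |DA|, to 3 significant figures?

44.2

D is at the origin; D and L share the same y with |DL| = 34.0 and L on the −x side, so L = (-34.0, 0.00). A1 meets DL tangentially, so TL is at right angles to DL, so T = L + (0, -10.9) = (-34.0, -10.9). On A1, L sits at bearing 90° from T; a 64° counterclockwise sweep puts A at bearing 154°, so A = T + 10.9·(cos 154°, sin 154°) = (-43.8, -6.12). Then |DA| = |A − D| = 44.2.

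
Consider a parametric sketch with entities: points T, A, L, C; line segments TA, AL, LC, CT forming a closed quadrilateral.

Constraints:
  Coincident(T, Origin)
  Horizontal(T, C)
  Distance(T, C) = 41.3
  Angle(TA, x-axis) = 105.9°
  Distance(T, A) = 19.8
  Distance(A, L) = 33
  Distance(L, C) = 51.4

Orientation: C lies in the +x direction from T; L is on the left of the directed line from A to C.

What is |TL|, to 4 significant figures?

47.15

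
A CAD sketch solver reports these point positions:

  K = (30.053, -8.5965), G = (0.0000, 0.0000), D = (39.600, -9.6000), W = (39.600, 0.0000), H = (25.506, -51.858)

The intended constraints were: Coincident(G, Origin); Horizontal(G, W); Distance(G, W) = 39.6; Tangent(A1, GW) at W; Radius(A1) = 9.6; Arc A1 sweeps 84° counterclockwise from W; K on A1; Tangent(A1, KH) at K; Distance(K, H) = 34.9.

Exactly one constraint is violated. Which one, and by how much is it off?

Distance(K, H) = 34.9 — off by 8.60.

G = (0.00, 0.00) ✓; G.y = 0.00, W.y = 0.00 ✓; |GW| = 39.60 ✓; ∠(DW, WG) = 90.00° ✓; |DW| = 9.600 ✓; bearing(D→K) − bearing(D→W) = 84.00° ✓; |DK| = 9.600 ✓; ∠(DK, KH) = 90.00° ✓; |KH| = 43.50 ✗.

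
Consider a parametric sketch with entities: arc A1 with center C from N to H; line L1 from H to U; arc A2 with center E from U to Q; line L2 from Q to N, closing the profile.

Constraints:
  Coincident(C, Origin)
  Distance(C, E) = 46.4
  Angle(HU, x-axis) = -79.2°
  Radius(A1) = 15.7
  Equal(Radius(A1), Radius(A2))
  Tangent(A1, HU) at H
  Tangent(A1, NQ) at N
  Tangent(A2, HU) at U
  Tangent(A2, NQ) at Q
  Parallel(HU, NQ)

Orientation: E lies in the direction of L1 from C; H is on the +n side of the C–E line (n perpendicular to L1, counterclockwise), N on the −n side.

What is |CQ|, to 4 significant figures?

48.98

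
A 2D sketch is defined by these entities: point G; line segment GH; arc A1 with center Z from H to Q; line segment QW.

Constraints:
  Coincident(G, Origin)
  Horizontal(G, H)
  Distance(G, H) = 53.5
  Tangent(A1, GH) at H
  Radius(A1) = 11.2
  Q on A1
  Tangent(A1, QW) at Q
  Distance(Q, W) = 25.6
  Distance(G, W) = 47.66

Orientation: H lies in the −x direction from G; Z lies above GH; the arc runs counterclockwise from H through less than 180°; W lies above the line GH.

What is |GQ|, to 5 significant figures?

43.530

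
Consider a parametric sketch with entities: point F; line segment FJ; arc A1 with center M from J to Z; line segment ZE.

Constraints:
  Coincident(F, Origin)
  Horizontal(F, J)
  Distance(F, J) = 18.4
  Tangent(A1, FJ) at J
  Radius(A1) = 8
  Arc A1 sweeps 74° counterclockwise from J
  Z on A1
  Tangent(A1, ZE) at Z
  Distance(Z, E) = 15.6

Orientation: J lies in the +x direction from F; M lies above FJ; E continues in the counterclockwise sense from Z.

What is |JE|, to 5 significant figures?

24.000

F is at the origin; FJ is horizontal with |FJ| = 18.4 and J on the +x side, so J = (18.400, 0.0000). Since A1 is tangent to FJ there, MJ ⟂ FJ, so M = J + (0, 8) = (18.400, 8.0000). On A1, J sits at bearing -90° from M; a 74° counterclockwise sweep puts Z at bearing -16°, so Z = M + 8.0·(cos -16°, sin -16°) = (26.090, 5.7949). Since A1 is tangent to ZE there, MZ ⟂ ZE, so ZE runs along (−sin -16°, cos -16°); with |ZE| = 15.6, E = (30.390, 20.791). Then |JE| = |E − J| = 24.000.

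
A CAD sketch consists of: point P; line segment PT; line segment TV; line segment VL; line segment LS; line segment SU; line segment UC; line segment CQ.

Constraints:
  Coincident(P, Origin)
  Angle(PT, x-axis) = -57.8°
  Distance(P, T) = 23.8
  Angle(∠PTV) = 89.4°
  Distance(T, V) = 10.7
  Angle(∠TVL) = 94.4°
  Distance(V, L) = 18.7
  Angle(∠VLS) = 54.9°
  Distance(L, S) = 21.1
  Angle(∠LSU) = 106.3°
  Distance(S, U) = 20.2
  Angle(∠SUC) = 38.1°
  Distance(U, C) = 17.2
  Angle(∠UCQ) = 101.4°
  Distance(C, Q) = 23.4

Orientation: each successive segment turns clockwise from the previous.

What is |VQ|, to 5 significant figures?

29.642

∠SUC = 38.1° gives UC at 145.30° from the x-axis; with |UC| = 17.2, C = (5.5072, -19.791). ∠UCQ = 101.4° gives CQ at 66.700° from the x-axis; with |CQ| = 23.4, Q = (14.763, 1.7006). Then |VQ| = |Q − V| = 29.642.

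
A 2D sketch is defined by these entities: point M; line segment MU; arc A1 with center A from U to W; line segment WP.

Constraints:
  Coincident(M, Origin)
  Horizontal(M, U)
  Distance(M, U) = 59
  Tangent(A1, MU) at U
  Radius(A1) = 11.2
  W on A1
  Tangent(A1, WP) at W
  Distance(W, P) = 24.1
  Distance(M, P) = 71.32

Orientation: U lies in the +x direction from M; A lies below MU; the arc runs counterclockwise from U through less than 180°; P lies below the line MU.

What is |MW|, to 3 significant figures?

51.8

M is at the origin; M and U share the same y with |MU| = 59.0 and U on the +x side, so U = (59.0, 0.00). A1 meets MU tangentially, so AU is at right angles to MU, so A = U + (0, -11.2) = (59.0, -11.2). Since AW ⟂ WP (tangency), |AP| = √(11.2² + 24.1²) = 26.6 regardless of where W sits on A1. So P lies on both circle(M, 71.32) and circle(A, 26.6); the below-MU intersection is P = (60.5, -37.7). W is the foot of the tangent from P: W = (49.1, -16.5).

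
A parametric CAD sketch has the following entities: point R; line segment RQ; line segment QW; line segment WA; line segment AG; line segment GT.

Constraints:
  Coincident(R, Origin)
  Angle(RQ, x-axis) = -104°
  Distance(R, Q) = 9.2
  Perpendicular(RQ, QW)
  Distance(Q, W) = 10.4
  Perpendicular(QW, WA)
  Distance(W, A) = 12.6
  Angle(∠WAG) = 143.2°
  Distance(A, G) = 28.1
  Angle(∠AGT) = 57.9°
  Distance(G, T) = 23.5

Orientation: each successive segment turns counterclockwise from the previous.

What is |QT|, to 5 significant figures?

19.885

R is at the origin; RQ runs at -104.0° with length 9.2, so Q = (-2.2257, -8.9267). RQ ⟂ QW, so QW runs at -14.000°; with |QW| = 10.4, W = (7.8654, -11.443). The perpendicularity gives WA at right angles to QW, so WA runs at 76.000°; with |WA| = 12.6, A = (10.914, 0.78302). ∠WAG = 143.2° gives AG at 112.80° from the x-axis; with |AG| = 28.1, G = (0.024422, 26.687). ∠AGT = 57.9° gives GT at -125.10° from the x-axis; with |GT| = 23.5, T = (-13.488, 7.4609). Then |QT| = |T − Q| = 19.885.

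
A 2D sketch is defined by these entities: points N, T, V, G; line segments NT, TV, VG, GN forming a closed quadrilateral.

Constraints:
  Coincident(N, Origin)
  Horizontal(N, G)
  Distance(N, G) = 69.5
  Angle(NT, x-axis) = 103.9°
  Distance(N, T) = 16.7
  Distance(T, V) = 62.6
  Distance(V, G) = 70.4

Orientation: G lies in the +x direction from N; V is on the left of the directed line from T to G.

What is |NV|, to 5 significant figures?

73.309

Checks: |TV| = 62.60 ✓; |VG| = 70.40 ✓.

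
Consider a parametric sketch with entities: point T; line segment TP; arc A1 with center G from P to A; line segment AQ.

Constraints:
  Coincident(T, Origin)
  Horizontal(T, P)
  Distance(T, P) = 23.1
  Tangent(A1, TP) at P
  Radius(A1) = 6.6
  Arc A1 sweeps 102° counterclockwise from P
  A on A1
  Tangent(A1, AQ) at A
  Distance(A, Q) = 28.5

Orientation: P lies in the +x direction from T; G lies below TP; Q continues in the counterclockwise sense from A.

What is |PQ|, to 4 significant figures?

35.85

T is at the origin; T and P share the same y with |TP| = 23.1 and P on the +x side, so P = (23.10, 0.000). The tangent condition forces GP to be normal to TP, so G = P + (0, -6.6) = (23.10, -6.600). On A1, P sits at bearing 90° from G; a 102° counterclockwise sweep puts A at bearing 192°, so A = G + 6.6·(cos 192°, sin 192°) = (16.64, -7.972). The tangent condition forces GA to be normal to AQ, so AQ runs along (−sin 192°, cos 192°); with |AQ| = 28.5, Q = (22.57, -35.85). Then |PQ| = |Q − P| = 35.85.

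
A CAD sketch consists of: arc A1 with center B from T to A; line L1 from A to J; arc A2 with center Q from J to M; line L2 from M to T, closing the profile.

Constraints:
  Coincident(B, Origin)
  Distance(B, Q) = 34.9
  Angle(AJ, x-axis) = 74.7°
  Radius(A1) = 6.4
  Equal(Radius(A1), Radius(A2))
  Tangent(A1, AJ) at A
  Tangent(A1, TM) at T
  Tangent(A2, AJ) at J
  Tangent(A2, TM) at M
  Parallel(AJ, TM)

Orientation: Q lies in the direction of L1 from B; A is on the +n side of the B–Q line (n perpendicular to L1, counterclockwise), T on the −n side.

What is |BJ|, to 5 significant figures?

35.482

Tangency of A1 to both parallel lines with radius 6.4 puts A and T at B ± 6.4·n: A = (-6.1732, 1.6888), T = (6.1732, -1.6888). Equal radii place J and M the same way about Q: J = Q + 6.4·n = (3.0360, 35.352), M = Q − 6.4·n = (15.382, 31.974). Then |BJ| = |J − B| = 35.482.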